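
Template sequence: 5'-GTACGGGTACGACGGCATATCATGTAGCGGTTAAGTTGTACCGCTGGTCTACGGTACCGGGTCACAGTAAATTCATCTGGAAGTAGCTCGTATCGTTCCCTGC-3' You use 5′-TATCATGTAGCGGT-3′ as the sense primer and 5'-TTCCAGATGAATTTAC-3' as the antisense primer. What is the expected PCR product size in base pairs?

65 bp

The forward primer matches the template at positions 18–31.
Taking the reverse complement of TTCCAGATGAATTTAC gives GTAAATTCATCTGGAA, found at positions 67–82 on the template; the primer anneals here to the top strand with its 3' end pointing upstream.
Product length = (reverse-primer end) − (forward-primer start) + 1 = 82 − 18 + 1 = 65 bp.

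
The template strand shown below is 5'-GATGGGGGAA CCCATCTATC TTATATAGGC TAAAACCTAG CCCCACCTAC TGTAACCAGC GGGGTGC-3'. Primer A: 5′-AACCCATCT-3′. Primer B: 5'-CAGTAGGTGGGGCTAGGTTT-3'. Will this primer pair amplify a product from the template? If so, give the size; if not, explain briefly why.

Yes — a 44 bp product.

Primer A (AACCCATCT) matches the top strand at positions 9–17; it acts as a forward primer.
Primer B's reverse complement is AAACCTAGCCCCACCTACTG, matching the top strand at positions 33–52; it acts as a reverse primer.
The 3' ends face each other across positions 9–52, giving a 44 bp product.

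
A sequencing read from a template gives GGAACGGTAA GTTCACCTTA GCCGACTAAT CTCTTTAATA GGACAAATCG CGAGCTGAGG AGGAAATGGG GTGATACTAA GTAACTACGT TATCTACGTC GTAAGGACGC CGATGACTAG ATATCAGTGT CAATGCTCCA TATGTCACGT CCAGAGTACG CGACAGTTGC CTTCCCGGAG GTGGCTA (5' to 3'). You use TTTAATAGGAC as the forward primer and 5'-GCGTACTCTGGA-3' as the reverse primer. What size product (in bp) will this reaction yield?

Scanning the template, TTTAATAGGAC occurs at positions 34–44; this primer anneals to the bottom strand there with its 3' end pointing downstream.
Reverse complement of the reverse primer: TCCAGAGTACGC. This occurs on the top strand at positions 150–161.
Product length = (reverse-primer end) − (forward-primer start) + 1 = 161 − 34 + 1 = 128 bp.

128 bp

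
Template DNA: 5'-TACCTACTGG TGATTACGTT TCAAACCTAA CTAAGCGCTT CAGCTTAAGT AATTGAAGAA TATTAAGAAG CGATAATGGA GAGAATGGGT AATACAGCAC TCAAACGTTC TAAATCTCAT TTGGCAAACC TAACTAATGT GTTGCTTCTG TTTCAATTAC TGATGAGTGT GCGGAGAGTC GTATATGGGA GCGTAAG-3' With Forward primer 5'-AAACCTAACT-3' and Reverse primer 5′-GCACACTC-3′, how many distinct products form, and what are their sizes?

The forward primer AAACCTAACT matches the top strand at positions 23–32, 126–135.
The reverse primer's reverse complement is GAGTGTGC, matching at positions 165–172.
Each forward site pairs with the reverse site to give a product ending at position 172: sizes 150, 47 bp.

Two products: 150 bp, 47 bp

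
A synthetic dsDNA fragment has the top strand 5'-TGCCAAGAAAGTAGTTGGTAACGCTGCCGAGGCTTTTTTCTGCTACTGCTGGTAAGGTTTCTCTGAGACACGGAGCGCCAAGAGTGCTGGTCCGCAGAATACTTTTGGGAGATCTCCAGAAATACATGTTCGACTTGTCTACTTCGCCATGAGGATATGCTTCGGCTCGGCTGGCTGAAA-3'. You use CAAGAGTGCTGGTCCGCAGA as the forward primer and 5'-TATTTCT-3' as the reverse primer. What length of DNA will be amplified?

46 bp

The forward primer matches the template at positions 79–98.
The reverse primer's reverse complement is AGAAATA, which matches the template at positions 118–124.
Amplicon spans positions 79–124: 46 bp.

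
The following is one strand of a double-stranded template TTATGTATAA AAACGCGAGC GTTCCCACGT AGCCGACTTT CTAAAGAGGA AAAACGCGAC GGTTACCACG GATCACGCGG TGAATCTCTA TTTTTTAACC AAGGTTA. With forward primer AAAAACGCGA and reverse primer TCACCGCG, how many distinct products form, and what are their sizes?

The forward primer AAAAACGCGA matches the top strand at positions 9–18, 50–59.
The reverse primer's reverse complement is CGCGGTGA, matching at positions 76–83.
Each forward site pairs with the reverse site to give a product ending at position 83: sizes 75, 34 bp.

Two products: 75 bp, 34 bp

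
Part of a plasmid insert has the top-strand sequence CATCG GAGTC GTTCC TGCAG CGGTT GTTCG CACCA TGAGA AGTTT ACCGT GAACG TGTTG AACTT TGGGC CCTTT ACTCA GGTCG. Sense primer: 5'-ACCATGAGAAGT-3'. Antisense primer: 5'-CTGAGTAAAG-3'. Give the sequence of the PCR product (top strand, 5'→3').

The forward primer matches the template at positions 32–43.
Reverse complement of the reverse primer: CTTTACTCAG. This occurs on the top strand at positions 72–81.
The product is the template from position 32 through 81 (50 bp).

5'-ACCATGAGAAGTTTACCGTGAACGTGTTGAACTTTGGGCCCTTTACTCAG-3'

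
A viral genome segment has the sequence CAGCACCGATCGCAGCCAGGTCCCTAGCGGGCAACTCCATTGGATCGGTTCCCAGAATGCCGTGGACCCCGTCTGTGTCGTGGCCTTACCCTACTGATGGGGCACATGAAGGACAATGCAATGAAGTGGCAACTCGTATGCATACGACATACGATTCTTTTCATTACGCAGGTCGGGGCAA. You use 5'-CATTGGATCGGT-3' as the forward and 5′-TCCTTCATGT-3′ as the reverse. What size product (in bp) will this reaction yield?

76 bp

The forward primer matches the template at positions 38–49.
The reverse primer's reverse complement is ACATGAAGGA, which matches the template at positions 104–113.
Product length = (reverse-primer end) − (forward-primer start) + 1 = 113 − 38 + 1 = 76 bp.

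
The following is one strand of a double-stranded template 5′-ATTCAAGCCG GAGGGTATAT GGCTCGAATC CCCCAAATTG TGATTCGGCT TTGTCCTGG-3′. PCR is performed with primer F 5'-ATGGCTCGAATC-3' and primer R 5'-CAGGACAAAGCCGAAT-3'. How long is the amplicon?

40 bp

Forward primer ATGGCTCGAATC is found on the top strand at positions 19–30.
Reverse complement of the reverse primer: ATTCGGCTTTGTCCTG. This occurs on the top strand at positions 43–58.
Product length = (reverse-primer end) − (forward-primer start) + 1 = 58 − 19 + 1 = 40 bp.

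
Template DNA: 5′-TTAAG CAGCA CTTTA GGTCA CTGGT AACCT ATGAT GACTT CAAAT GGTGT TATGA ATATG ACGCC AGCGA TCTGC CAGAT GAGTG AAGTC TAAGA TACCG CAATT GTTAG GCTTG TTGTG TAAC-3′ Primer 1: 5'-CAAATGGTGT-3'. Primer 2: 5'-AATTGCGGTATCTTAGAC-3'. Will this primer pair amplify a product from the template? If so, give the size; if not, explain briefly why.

Primer 1 (CAAATGGTGT) matches the top strand at positions 41–50; it acts as a forward primer.
Primer 2's reverse complement is GTCTAAGATACCGCAATT, matching the top strand at positions 88–105; it acts as a reverse primer.
The 3' ends face each other across positions 41–105, giving a 65 bp product.

Yes — a 65 bp product.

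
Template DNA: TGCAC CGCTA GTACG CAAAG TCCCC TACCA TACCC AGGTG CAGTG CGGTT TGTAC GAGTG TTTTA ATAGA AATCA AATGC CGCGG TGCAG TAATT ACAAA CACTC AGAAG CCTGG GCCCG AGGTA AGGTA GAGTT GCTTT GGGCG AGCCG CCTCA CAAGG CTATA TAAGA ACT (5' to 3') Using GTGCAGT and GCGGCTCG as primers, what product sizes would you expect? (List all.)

The forward primer GTGCAGT matches the top strand at positions 38–44, 85–91.
The reverse primer's reverse complement is CGAGCCGC, matching at positions 144–151.
Each forward site pairs with the reverse site to give a product ending at position 151: sizes 114, 67 bp.

114 bp, 67 bp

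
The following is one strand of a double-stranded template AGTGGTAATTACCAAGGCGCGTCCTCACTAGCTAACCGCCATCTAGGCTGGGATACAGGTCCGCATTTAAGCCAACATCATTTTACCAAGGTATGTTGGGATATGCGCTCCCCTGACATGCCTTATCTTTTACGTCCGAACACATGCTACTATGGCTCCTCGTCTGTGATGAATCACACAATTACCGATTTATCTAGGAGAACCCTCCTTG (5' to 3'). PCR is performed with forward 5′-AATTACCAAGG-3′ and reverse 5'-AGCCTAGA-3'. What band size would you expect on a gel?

43 bp

The forward primer matches the template at positions 7–17.
The reverse primer's reverse complement is TCTAGGCT, which matches the template at positions 42–49.
Amplicon spans positions 7–49: 43 bp.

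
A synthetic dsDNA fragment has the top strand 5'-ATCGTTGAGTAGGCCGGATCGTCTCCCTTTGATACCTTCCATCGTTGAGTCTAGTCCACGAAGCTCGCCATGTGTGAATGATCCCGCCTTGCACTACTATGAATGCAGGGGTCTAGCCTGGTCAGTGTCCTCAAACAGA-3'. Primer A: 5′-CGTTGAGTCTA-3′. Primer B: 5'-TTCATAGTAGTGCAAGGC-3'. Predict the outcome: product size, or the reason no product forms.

Yes — a 61 bp product.

Primer A (CGTTGAGTCTA) matches the top strand at positions 43–53; it acts as a forward primer.
Primer B's reverse complement is GCCTTGCACTACTATGAA, matching the top strand at positions 86–103; it acts as a reverse primer.
The 3' ends face each other across positions 43–103, giving a 61 bp product.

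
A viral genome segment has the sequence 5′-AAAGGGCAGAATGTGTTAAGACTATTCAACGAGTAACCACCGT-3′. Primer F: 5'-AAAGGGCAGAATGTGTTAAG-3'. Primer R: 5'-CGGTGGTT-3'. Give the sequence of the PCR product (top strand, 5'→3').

Scanning the template, AAAGGGCAGAATGTGTTAAG occurs at positions 1–20; this primer anneals to the bottom strand there with its 3' end pointing downstream.
Taking the reverse complement of CGGTGGTT gives AACCACCG, found at positions 35–42 on the template; the primer anneals here to the top strand with its 3' end pointing upstream.
The product is the template from position 1 through 42 (42 bp).

5'-AAAGGGCAGAATGTGTTAAGACTATTCAACGAGTAACCACCG-3'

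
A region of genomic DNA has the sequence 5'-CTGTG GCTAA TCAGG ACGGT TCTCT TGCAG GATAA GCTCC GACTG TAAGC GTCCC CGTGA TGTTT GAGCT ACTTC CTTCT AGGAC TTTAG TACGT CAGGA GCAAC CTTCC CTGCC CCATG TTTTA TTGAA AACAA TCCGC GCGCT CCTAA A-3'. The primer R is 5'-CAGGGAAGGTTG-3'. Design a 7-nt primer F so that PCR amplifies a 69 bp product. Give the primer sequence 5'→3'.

The reverse primer's reverse complement CAACCTTCCCTG matches the template at positions 102–113, so the product ends at position 113.
A 69 bp product then starts at position 113 − 69 + 1 = 45.
The forward primer is identical to the top strand there: GTAAGCG.

5'-GTAAGCG-3'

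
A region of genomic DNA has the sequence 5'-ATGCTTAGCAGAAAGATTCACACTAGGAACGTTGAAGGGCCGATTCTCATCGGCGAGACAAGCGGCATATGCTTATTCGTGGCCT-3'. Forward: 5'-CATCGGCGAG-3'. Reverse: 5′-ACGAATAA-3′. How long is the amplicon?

Forward primer CATCGGCGAG is found on the top strand at positions 48–57.
Taking the reverse complement of ACGAATAA gives TTATTCGT, found at positions 73–80 on the template; the primer anneals here to the top strand with its 3' end pointing upstream.
Amplicon spans positions 48–80: 33 bp.

33 bp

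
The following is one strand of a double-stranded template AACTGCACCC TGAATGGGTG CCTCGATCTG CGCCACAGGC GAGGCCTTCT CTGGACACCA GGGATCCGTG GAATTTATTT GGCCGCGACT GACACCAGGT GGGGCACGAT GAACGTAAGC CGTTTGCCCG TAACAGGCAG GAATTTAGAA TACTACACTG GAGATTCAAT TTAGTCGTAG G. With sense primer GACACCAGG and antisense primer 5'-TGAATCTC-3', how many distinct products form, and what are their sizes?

Two products: 115 bp, 78 bp

The forward primer GACACCAGG matches the top strand at positions 54–62, 91–99.
The reverse primer's reverse complement is GAGATTCA, matching at positions 161–168.
Each forward site pairs with the reverse site to give a product ending at position 168: sizes 115, 78 bp.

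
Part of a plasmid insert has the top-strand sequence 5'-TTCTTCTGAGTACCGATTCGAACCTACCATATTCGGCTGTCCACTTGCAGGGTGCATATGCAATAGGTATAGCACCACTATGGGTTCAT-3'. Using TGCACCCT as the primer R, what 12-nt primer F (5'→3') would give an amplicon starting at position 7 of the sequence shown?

5'-TGAGTACCGATT-3'

The reverse primer's reverse complement AGGGTGCA matches the template at positions 49–56; the product starts at position 7.
The forward primer is identical to the top strand over positions 7–18: TGAGTACCGATT.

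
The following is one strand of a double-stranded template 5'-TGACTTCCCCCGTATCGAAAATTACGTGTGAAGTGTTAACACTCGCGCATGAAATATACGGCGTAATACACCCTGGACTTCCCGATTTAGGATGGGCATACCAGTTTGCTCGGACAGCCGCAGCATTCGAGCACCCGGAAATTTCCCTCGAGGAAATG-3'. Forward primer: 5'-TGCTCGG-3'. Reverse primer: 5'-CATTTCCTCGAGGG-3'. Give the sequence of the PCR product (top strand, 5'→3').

Scanning the template, TGCTCGG occurs at positions 107–113; this primer anneals to the bottom strand there with its 3' end pointing downstream.
The reverse primer's reverse complement is CCCTCGAGGAAATG, which matches the template at positions 145–158.
The product is the template from position 107 through 158 (52 bp).

5'-TGCTCGGACAGCCGCAGCATTCGAGCACCCGGAAATTTCCCTCGAGGAAATG-3'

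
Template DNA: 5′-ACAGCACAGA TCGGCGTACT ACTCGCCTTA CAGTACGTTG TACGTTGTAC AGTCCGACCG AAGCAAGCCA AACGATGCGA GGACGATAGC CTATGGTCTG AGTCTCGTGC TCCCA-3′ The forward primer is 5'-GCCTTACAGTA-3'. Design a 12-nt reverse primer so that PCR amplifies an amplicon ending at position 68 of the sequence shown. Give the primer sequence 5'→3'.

The forward primer binds at positions 25–35; the product's 3' end on the top strand is position 68.
The reverse primer anneals to the top strand over positions 57–68, i.e. to ACCGAAGCAAGC.
Its sequence written 5'→3' is the reverse complement: GCTTGCTTCGGT.

5'-GCTTGCTTCGGT-3'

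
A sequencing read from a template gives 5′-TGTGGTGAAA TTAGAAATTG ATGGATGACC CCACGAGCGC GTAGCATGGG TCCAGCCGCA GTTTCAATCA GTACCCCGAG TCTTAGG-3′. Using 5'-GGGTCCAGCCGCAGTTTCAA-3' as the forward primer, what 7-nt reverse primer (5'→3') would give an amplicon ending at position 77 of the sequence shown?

5'-GGGGTAC-3'

The forward primer binds at positions 48–67; the product's 3' end on the top strand is position 77.
The reverse primer anneals to the top strand over positions 71–77, i.e. to GTACCCC.
Its sequence written 5'→3' is the reverse complement: GGGGTAC.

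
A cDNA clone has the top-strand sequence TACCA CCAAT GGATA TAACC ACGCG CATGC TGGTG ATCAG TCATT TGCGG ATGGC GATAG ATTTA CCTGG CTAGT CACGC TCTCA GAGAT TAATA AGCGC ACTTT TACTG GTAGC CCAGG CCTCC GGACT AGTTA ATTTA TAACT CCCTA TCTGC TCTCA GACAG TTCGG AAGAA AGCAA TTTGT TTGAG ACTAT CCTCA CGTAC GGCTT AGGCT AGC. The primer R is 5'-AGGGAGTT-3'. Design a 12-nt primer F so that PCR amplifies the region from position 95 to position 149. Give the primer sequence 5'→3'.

The reverse primer's reverse complement AACTCCCT matches the template at positions 142–149; the product starts at position 95.
The forward primer is identical to the top strand over positions 95–106: AAGCGCACTTTT.

5'-AAGCGCACTTTT-3'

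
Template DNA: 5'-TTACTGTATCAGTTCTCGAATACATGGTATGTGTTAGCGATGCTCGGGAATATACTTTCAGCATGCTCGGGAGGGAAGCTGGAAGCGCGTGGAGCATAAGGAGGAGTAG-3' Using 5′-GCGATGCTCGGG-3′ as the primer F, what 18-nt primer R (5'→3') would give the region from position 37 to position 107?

The product's 3' end on the top strand is position 107.
The reverse primer anneals to the top strand over positions 90–107, i.e. to TGGAGCATAAGGAGGAGT.
Its sequence written 5'→3' is the reverse complement: ACTCCTCCTTATGCTCCA.

5'-ACTCCTCCTTATGCTCCA-3'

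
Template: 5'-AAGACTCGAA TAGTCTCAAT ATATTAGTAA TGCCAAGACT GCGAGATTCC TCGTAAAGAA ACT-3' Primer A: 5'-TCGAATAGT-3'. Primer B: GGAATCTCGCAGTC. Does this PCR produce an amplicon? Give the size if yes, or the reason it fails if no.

Primer A (TCGAATAGT) matches the top strand at positions 6–14; it acts as a forward primer.
Primer B's reverse complement is GACTGCGAGATTCC, matching the top strand at positions 37–50; it acts as a reverse primer.
The 3' ends face each other across positions 6–50, giving a 45 bp product.

Yes — a 45 bp product.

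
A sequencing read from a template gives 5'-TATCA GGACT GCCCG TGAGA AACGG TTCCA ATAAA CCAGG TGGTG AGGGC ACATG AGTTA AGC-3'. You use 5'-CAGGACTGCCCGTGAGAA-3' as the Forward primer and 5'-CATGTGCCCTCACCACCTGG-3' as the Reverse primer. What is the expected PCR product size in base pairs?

The forward primer matches the template at positions 4–21.
Taking the reverse complement of CATGTGCCCTCACCACCTGG gives CCAGGTGGTGAGGGCACATG, found at positions 36–55 on the template; the primer anneals here to the top strand with its 3' end pointing upstream.
Amplicon spans positions 4–55: 52 bp.

52 bp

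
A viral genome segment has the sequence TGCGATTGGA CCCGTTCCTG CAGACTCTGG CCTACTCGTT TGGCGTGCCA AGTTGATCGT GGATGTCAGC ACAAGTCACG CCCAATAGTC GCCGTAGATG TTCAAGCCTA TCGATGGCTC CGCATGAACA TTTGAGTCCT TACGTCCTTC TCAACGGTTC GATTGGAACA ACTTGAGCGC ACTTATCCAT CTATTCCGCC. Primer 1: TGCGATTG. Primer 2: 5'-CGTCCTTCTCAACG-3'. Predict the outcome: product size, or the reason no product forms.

Primer 1 (TGCGATTG) matches the top strand at positions 1–8 (3' end points downstream).
Primer 2 (CGTCCTTCTCAACG) also matches the top strand directly, at positions 143–156 — its reverse complement CGTTGAGAAGGACG is not present.
Both primers anneal to the bottom strand with 3' ends pointing the same way, so neither can prime synthesis back toward the other.

No product — both primers anneal to the same strand and extend in the same direction.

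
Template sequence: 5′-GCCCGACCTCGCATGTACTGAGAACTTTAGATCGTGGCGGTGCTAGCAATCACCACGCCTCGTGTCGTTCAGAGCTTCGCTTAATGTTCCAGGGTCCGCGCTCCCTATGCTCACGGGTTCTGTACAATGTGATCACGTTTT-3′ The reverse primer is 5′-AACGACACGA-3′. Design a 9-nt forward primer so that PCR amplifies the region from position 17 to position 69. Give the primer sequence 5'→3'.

The reverse primer's reverse complement TCGTGTCGTT matches the template at positions 60–69; the product starts at position 17.
The forward primer is identical to the top strand over positions 17–25: ACTGAGAAC.

5'-ACTGAGAAC-3'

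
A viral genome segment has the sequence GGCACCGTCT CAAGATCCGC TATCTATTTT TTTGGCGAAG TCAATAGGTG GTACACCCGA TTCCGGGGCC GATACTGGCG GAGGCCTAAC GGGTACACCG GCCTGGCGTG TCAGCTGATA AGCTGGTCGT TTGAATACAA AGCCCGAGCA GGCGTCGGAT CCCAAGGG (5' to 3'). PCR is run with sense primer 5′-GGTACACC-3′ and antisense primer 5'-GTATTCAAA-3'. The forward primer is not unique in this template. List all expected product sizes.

The forward primer GGTACACC matches the top strand at positions 50–57, 92–99.
The reverse primer's reverse complement is TTTGAATAC, matching at positions 130–138.
Each forward site pairs with the reverse site to give a product ending at position 138: sizes 89, 47 bp.

89 bp, 47 bp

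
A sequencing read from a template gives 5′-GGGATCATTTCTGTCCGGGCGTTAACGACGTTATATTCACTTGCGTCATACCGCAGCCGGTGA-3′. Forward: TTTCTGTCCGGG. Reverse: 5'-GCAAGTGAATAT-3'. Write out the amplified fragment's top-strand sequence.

5'-TTTCTGTCCGGGCGTTAACGACGTTATATTCACTTGC-3'

Forward primer TTTCTGTCCGGG is found on the top strand at positions 8–19.
The reverse primer's reverse complement is ATATTCACTTGC, which matches the template at positions 33–44.
The product is the template from position 8 through 44 (37 bp).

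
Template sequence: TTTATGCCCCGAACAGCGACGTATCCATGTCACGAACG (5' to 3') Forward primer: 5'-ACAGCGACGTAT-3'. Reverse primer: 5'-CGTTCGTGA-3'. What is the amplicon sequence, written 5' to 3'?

Forward primer ACAGCGACGTAT is found on the top strand at positions 13–24.
Reverse complement of the reverse primer: TCACGAACG. This occurs on the top strand at positions 30–38.
The product is the template from position 13 through 38 (26 bp).

5'-ACAGCGACGTATCCATGTCACGAACG-3'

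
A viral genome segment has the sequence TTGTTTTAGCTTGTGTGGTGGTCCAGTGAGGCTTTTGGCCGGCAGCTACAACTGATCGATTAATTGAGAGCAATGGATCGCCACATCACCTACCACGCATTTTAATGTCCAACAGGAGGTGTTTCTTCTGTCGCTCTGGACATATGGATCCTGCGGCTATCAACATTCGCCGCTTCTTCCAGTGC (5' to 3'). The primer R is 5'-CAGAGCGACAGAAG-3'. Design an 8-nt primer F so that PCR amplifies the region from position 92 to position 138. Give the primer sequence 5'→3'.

5'-ACCACGCA-3'

The reverse primer's reverse complement CTTCTGTCGCTCTG matches the template at positions 125–138; the product starts at position 92.
The forward primer is identical to the top strand over positions 92–99: ACCACGCA.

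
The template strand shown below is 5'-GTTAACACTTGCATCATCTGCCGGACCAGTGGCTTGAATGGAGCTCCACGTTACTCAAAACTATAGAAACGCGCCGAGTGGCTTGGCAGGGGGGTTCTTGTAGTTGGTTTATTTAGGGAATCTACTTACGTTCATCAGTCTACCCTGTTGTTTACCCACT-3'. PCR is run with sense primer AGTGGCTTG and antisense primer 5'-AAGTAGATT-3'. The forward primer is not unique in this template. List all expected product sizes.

100 bp, 51 bp

The forward primer AGTGGCTTG matches the top strand at positions 28–36, 77–85.
The reverse primer's reverse complement is AATCTACTT, matching at positions 119–127.
Each forward site pairs with the reverse site to give a product ending at position 127: sizes 100, 51 bp.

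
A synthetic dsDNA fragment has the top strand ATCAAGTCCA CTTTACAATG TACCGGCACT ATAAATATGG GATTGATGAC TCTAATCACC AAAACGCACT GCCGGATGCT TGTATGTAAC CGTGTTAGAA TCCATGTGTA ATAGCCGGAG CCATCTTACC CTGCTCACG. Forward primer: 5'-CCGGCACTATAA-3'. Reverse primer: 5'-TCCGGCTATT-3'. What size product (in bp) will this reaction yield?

97 bp

The forward primer matches the template at positions 23–34.
Reverse complement of the reverse primer: AATAGCCGGA. This occurs on the top strand at positions 110–119.
Amplicon spans positions 23–119: 97 bp.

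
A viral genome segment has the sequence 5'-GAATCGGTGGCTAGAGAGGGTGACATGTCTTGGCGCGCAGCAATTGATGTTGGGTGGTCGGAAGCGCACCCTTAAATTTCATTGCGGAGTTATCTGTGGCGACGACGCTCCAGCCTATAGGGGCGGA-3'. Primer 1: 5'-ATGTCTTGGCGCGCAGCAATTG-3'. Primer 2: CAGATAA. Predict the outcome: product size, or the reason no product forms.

Primer 1 (ATGTCTTGGCGCGCAGCAATTG) matches the top strand at positions 25–46; it acts as a forward primer.
Primer 2's reverse complement is TTATCTG, matching the top strand at positions 90–96; it acts as a reverse primer.
The 3' ends face each other across positions 25–96, giving a 72 bp product.

Yes — a 72 bp product.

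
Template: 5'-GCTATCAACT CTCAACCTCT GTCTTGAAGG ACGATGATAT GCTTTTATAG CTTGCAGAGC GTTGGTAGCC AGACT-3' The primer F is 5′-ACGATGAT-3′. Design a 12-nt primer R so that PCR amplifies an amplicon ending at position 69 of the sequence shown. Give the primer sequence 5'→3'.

5'-GCTACCAACGCT-3'

The forward primer binds at positions 31–38; the product's 3' end on the top strand is position 69.
The reverse primer anneals to the top strand over positions 58–69, i.e. to AGCGTTGGTAGC.
Its sequence written 5'→3' is the reverse complement: GCTACCAACGCT.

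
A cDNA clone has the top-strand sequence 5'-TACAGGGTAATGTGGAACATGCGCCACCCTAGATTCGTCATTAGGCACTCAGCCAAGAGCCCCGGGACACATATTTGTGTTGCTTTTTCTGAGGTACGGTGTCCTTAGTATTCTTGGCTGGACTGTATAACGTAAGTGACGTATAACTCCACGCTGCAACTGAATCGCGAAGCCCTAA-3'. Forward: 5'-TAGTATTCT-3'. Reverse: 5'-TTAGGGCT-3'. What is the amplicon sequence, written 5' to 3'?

5'-TAGTATTCTTGGCTGGACTGTATAACGTAAGTGACGTATAACTCCACGCTGCAACTGAATCGCGAAGCCCTAA-3'

Scanning the template, TAGTATTCT occurs at positions 106–114; this primer anneals to the bottom strand there with its 3' end pointing downstream.
The reverse primer's reverse complement is AGCCCTAA, which matches the template at positions 171–178.
The product is the template from position 106 through 178 (73 bp).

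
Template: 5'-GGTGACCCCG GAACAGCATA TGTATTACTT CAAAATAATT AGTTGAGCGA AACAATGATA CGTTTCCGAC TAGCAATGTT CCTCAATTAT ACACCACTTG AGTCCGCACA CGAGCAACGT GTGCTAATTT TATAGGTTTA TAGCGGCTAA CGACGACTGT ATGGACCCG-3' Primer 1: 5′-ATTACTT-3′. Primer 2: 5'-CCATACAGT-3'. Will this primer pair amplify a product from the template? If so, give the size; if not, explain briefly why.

Yes — a 141 bp product.

Primer 1 (ATTACTT) matches the top strand at positions 24–30; it acts as a forward primer.
Primer 2's reverse complement is ACTGTATGG, matching the top strand at positions 156–164; it acts as a reverse primer.
The 3' ends face each other across positions 24–164, giving a 141 bp product.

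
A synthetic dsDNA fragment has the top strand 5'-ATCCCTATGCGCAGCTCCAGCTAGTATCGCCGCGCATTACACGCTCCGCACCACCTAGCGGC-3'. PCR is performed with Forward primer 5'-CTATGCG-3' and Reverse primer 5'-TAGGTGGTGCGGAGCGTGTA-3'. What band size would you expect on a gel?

53 bp

Scanning the template, CTATGCG occurs at positions 5–11; this primer anneals to the bottom strand there with its 3' end pointing downstream.
Reverse complement of the reverse primer: TACACGCTCCGCACCACCTA. This occurs on the top strand at positions 38–57.
The product runs from position 5 to position 57, so its length is 57 − 5 + 1 = 53 bp.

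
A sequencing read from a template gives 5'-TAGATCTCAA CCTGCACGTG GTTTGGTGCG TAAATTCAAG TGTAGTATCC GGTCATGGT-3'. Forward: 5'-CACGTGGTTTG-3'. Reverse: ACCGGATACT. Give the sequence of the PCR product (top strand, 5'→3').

Forward primer CACGTGGTTTG is found on the top strand at positions 15–25.
Taking the reverse complement of ACCGGATACT gives AGTATCCGGT, found at positions 44–53 on the template; the primer anneals here to the top strand with its 3' end pointing upstream.
The product is the template from position 15 through 53 (39 bp).

5'-CACGTGGTTTGGTGCGTAAATTCAAGTGTAGTATCCGGT-3'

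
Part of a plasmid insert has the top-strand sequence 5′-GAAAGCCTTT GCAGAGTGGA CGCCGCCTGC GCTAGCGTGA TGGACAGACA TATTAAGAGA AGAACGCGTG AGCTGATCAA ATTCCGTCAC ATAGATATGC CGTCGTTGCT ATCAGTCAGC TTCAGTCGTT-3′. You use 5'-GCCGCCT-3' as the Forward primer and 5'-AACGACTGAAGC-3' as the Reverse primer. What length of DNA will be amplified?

The forward primer matches the template at positions 22–28.
The reverse primer's reverse complement is GCTTCAGTCGTT, which matches the template at positions 119–130.
Product length = (reverse-primer end) − (forward-primer start) + 1 = 130 − 22 + 1 = 109 bp.

109 bp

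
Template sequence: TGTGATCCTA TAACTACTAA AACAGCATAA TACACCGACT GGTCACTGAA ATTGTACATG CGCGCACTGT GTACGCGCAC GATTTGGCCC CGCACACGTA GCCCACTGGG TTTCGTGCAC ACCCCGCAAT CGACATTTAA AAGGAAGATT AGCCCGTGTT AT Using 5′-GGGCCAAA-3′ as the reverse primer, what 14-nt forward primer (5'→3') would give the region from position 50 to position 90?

The reverse primer's reverse complement TTTGGCCC matches the template at positions 83–90; the product starts at position 50.
The forward primer is identical to the top strand over positions 50–63: AATTGTACATGCGC.

5'-AATTGTACATGCGC-3'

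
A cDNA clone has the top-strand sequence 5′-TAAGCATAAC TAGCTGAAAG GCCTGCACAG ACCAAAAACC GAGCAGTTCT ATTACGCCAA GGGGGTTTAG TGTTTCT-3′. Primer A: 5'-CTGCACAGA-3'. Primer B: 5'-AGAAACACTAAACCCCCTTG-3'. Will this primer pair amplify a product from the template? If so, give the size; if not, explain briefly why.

Primer A (CTGCACAGA) matches the top strand at positions 23–31; it acts as a forward primer.
Primer B's reverse complement is CAAGGGGGTTTAGTGTTTCT, matching the top strand at positions 58–77; it acts as a reverse primer.
The 3' ends face each other across positions 23–77, giving a 55 bp product.

Yes — a 55 bp product.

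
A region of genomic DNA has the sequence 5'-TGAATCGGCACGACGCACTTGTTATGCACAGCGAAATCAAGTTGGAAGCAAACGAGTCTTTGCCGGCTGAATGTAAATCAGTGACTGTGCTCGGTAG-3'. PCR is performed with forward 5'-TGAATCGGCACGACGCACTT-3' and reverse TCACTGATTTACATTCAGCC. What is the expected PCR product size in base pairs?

84 bp

Forward primer TGAATCGGCACGACGCACTT is found on the top strand at positions 1–20.
Reverse complement of the reverse primer: GGCTGAATGTAAATCAGTGA. This occurs on the top strand at positions 65–84.
Amplicon spans positions 1–84: 84 bp.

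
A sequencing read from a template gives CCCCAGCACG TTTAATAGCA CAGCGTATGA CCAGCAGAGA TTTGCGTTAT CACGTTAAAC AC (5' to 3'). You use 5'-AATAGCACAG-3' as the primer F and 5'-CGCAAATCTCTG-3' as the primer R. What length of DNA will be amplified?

33 bp

Forward primer AATAGCACAG is found on the top strand at positions 14–23.
The reverse primer's reverse complement is CAGAGATTTGCG, which matches the template at positions 35–46.
Product length = (reverse-primer end) − (forward-primer start) + 1 = 46 − 14 + 1 = 33 bp.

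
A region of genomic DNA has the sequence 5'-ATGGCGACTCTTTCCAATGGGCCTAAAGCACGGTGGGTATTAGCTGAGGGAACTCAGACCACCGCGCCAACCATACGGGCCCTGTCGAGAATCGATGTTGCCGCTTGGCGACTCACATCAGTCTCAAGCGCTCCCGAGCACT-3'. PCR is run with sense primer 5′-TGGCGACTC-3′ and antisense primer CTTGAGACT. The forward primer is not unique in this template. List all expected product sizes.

The forward primer TGGCGACTC matches the top strand at positions 2–10, 106–114.
The reverse primer's reverse complement is AGTCTCAAG, matching at positions 120–128.
Each forward site pairs with the reverse site to give a product ending at position 128: sizes 127, 23 bp.

127 bp, 23 bp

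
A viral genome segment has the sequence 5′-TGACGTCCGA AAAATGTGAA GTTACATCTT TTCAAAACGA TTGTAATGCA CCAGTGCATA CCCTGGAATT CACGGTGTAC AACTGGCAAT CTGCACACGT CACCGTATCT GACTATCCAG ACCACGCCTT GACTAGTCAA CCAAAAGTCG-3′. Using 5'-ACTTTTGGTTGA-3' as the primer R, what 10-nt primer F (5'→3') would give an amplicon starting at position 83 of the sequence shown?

The reverse primer's reverse complement TCAACCAAAAGT matches the template at positions 137–148; the product starts at position 83.
The forward primer is identical to the top strand over positions 83–92: CTGGCAATCT.

5'-CTGGCAATCT-3'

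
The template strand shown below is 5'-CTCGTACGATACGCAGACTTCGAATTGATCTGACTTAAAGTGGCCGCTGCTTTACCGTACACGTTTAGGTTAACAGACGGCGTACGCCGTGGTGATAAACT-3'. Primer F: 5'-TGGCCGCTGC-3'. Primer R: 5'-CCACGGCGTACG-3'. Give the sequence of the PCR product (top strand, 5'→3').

Scanning the template, TGGCCGCTGC occurs at positions 41–50; this primer anneals to the bottom strand there with its 3' end pointing downstream.
Reverse complement of the reverse primer: CGTACGCCGTGG. This occurs on the top strand at positions 81–92.
The product is the template from position 41 through 92 (52 bp).

5'-TGGCCGCTGCTTTACCGTACACGTTTAGGTTAACAGACGGCGTACGCCGTGG-3'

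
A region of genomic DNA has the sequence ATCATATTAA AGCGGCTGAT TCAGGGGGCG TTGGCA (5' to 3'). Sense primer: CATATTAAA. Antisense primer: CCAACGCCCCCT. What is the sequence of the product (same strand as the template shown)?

The forward primer matches the template at positions 3–11.
The reverse primer's reverse complement is AGGGGGCGTTGG, which matches the template at positions 23–34.
The product is the template from position 3 through 34 (32 bp).

5'-CATATTAAAGCGGCTGATTCAGGGGGCGTTGG-3'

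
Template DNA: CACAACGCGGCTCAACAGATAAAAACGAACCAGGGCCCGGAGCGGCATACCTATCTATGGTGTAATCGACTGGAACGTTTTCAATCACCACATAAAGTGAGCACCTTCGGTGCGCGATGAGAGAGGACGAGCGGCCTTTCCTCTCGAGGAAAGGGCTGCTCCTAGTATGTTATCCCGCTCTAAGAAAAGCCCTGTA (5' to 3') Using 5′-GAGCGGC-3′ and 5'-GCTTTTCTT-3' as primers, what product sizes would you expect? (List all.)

151 bp, 62 bp

The forward primer GAGCGGC matches the top strand at positions 40–46, 129–135.
The reverse primer's reverse complement is AAGAAAAGC, matching at positions 182–190.
Each forward site pairs with the reverse site to give a product ending at position 190: sizes 151, 62 bp.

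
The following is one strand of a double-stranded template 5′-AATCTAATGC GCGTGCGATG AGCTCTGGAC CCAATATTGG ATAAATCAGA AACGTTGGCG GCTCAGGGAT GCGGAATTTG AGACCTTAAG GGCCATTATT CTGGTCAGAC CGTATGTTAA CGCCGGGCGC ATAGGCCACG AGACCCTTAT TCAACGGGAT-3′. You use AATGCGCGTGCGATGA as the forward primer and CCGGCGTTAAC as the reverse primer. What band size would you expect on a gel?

Scanning the template, AATGCGCGTGCGATGA occurs at positions 6–21; this primer anneals to the bottom strand there with its 3' end pointing downstream.
The reverse primer's reverse complement is GTTAACGCCGG, which matches the template at positions 116–126.
The product runs from position 6 to position 126, so its length is 126 − 6 + 1 = 121 bp.

121 bp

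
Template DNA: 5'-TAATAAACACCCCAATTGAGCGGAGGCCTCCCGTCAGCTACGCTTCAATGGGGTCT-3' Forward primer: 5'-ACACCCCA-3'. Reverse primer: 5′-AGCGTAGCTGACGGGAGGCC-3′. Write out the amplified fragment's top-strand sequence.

Forward primer ACACCCCA is found on the top strand at positions 7–14.
Reverse complement of the reverse primer: GGCCTCCCGTCAGCTACGCT. This occurs on the top strand at positions 25–44.
The product is the template from position 7 through 44 (38 bp).

5'-ACACCCCAATTGAGCGGAGGCCTCCCGTCAGCTACGCT-3'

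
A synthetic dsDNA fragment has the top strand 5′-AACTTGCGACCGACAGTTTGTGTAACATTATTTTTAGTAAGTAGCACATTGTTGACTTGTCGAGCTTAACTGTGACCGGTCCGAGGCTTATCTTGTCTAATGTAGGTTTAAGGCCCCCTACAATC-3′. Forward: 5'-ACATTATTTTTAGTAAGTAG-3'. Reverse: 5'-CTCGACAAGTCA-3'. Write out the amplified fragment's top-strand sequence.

Forward primer ACATTATTTTTAGTAAGTAG is found on the top strand at positions 25–44.
Reverse complement of the reverse primer: TGACTTGTCGAG. This occurs on the top strand at positions 53–64.
The product is the template from position 25 through 64 (40 bp).

5'-ACATTATTTTTAGTAAGTAGCACATTGTTGACTTGTCGAG-3'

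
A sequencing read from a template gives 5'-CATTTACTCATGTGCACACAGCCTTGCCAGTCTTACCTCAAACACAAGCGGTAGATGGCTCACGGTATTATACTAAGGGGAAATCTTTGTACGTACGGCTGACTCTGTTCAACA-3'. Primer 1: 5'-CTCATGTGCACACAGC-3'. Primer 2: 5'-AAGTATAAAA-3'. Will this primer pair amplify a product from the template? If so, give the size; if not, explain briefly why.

No product — primer 2 has no binding site in the template.

Primer 2 (AAGTATAAAA) does not match the top strand, and its reverse complement TTTTATACTT does not match either.
With no annealing site for primer 2, no amplification occurs.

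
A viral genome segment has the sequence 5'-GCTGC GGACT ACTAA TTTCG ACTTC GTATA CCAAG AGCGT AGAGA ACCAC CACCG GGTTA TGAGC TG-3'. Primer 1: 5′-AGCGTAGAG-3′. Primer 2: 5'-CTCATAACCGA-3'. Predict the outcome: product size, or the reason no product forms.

No product — primer 2 has no binding site in the template.

Primer 2 (CTCATAACCGA) does not match the top strand, and its reverse complement TCGGTTATGAG does not match either.
With no annealing site for primer 2, no amplification occurs.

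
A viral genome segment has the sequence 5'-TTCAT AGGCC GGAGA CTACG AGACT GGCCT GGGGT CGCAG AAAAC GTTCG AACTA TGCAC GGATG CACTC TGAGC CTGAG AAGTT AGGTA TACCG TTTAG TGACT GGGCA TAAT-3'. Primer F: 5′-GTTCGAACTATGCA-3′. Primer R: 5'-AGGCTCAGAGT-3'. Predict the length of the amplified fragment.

Forward primer GTTCGAACTATGCA is found on the top strand at positions 46–59.
Taking the reverse complement of AGGCTCAGAGT gives ACTCTGAGCCT, found at positions 67–77 on the template; the primer anneals here to the top strand with its 3' end pointing upstream.
Amplicon spans positions 46–77: 32 bp.

32 bp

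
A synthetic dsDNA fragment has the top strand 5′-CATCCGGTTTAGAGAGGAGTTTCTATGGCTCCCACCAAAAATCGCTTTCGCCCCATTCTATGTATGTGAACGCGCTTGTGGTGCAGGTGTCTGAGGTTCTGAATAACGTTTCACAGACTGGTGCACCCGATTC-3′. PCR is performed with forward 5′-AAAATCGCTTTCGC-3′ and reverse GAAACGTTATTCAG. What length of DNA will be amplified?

Forward primer AAAATCGCTTTCGC is found on the top strand at positions 38–51.
The reverse primer's reverse complement is CTGAATAACGTTTC, which matches the template at positions 99–112.
Amplicon spans positions 38–112: 75 bp.

75 bp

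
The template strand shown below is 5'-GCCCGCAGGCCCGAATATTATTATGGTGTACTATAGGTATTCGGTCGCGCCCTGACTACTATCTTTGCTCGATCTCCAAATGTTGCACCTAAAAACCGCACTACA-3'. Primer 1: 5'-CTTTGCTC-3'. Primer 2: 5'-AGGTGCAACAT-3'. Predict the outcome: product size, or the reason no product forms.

Yes — a 28 bp product.

Primer 1 (CTTTGCTC) matches the top strand at positions 63–70; it acts as a forward primer.
Primer 2's reverse complement is ATGTTGCACCT, matching the top strand at positions 80–90; it acts as a reverse primer.
The 3' ends face each other across positions 63–90, giving a 28 bp product.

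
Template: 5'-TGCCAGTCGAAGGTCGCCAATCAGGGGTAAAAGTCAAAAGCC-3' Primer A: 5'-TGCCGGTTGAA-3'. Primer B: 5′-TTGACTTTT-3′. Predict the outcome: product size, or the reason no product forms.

No product — primer A has no binding site in the template.

Primer A (TGCCGGTTGAA) does not match the top strand, and its reverse complement TTCAACCGGCA does not match either.
With no annealing site for primer A, no amplification occurs.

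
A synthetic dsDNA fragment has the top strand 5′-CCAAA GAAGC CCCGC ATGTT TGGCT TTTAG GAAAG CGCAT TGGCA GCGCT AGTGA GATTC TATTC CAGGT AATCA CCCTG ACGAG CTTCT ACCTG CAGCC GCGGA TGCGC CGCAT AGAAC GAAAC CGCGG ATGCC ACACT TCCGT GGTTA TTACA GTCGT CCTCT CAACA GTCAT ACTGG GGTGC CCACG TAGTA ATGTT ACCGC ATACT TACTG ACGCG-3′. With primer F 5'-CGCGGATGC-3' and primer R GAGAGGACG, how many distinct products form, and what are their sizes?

Two products: 67 bp, 41 bp

The forward primer CGCGGATGC matches the top strand at positions 100–108, 126–134.
The reverse primer's reverse complement is CGTCCTCTC, matching at positions 158–166.
Each forward site pairs with the reverse site to give a product ending at position 166: sizes 67, 41 bp.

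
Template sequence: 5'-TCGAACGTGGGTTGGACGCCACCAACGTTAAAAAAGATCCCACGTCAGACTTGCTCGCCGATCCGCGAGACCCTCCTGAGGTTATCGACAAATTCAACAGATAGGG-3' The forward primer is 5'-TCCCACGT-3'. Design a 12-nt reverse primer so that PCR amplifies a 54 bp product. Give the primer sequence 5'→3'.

The forward primer binds at positions 38–45, so a 54 bp product ends at position 38 + 54 − 1 = 91.
The reverse primer anneals to the top strand over positions 80–91, i.e. to GGTTATCGACAA.
Its sequence written 5'→3' is the reverse complement: TTGTCGATAACC.

5'-TTGTCGATAACC-3'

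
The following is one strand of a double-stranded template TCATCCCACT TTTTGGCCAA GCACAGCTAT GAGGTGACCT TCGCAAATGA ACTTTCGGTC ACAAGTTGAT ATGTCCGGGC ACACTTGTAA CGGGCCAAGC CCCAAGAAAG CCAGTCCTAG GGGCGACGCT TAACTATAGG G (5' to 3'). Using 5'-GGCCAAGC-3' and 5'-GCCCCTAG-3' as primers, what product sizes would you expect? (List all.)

110 bp, 32 bp

The forward primer GGCCAAGC matches the top strand at positions 15–22, 93–100.
The reverse primer's reverse complement is CTAGGGGC, matching at positions 117–124.
Each forward site pairs with the reverse site to give a product ending at position 124: sizes 110, 32 bp.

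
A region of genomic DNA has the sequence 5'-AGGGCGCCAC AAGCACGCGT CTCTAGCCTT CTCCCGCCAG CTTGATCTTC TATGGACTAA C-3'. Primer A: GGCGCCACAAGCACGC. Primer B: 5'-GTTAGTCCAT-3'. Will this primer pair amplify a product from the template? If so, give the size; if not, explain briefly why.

Primer A (GGCGCCACAAGCACGC) matches the top strand at positions 3–18; it acts as a forward primer.
Primer B's reverse complement is ATGGACTAAC, matching the top strand at positions 52–61; it acts as a reverse primer.
The 3' ends face each other across positions 3–61, giving a 59 bp product.

Yes — a 59 bp product.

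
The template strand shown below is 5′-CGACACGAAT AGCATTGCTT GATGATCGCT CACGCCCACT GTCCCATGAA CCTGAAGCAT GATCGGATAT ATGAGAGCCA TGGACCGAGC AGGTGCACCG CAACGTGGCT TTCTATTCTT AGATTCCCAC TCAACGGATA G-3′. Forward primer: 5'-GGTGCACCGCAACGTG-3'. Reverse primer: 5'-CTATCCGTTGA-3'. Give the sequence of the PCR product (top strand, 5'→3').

Scanning the template, GGTGCACCGCAACGTG occurs at positions 92–107; this primer anneals to the bottom strand there with its 3' end pointing downstream.
Taking the reverse complement of CTATCCGTTGA gives TCAACGGATAG, found at positions 131–141 on the template; the primer anneals here to the top strand with its 3' end pointing upstream.
The product is the template from position 92 through 141 (50 bp).

5'-GGTGCACCGCAACGTGGCTTTCTATTCTTAGATTCCCACTCAACGGATAG-3'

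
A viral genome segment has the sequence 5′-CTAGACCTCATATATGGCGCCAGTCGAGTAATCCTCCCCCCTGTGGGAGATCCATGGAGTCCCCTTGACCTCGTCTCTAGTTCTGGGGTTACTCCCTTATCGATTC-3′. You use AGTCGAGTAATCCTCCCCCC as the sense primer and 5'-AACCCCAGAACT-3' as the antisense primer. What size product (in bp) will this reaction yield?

The forward primer matches the template at positions 22–41.
Reverse complement of the reverse primer: AGTTCTGGGGTT. This occurs on the top strand at positions 79–90.
Product length = (reverse-primer end) − (forward-primer start) + 1 = 90 − 22 + 1 = 69 bp.

69 bp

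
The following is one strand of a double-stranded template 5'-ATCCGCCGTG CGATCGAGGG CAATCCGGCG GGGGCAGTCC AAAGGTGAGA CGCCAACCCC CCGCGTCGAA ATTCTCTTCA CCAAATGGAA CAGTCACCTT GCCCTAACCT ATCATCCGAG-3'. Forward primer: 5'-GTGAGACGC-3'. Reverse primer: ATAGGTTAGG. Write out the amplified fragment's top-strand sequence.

The forward primer matches the template at positions 45–53.
Reverse complement of the reverse primer: CCTAACCTAT. This occurs on the top strand at positions 103–112.
The product is the template from position 45 through 112 (68 bp).

5'-GTGAGACGCCAACCCCCCGCGTCGAAATTCTCTTCACCAAATGGAACAGTCACCTTGCCCTAACCTAT-3'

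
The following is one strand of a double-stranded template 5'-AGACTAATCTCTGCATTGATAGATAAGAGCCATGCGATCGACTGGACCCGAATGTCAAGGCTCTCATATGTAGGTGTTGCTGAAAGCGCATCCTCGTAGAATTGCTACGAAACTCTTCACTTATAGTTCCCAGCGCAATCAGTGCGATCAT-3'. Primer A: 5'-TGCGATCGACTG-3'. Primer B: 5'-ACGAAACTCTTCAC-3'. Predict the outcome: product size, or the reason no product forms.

No product — both primers anneal to the same strand and extend in the same direction.

Primer A (TGCGATCGACTG) matches the top strand at positions 33–44 (3' end points downstream).
Primer B (ACGAAACTCTTCAC) also matches the top strand directly, at positions 107–120 — its reverse complement GTGAAGAGTTTCGT is not present.
Both primers anneal to the bottom strand with 3' ends pointing the same way, so neither can prime synthesis back toward the other.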